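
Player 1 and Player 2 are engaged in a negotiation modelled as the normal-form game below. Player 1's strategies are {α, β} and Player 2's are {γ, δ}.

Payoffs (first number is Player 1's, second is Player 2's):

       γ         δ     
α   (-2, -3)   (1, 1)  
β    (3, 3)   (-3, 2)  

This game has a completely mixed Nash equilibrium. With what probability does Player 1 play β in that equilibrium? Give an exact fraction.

4/5

Let r be the probability that Player 1 plays α. In a completely mixed equilibrium, Player 2 must be indifferent between γ and δ.
Player 2's expected payoff from γ is −3r + 3(1−r); from δ it is r + 2(1−r).
Setting these equal: −6r + 3 = −r + 2, so r = 1/5.
Therefore Player 1 plays β with probability 1 − 1/5 = 4/5.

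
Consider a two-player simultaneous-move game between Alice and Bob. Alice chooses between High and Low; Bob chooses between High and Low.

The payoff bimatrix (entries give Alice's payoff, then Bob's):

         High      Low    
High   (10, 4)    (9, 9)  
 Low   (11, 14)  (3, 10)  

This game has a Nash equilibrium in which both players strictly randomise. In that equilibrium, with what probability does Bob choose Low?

Let y be the probability that Bob plays High. In a completely mixed equilibrium, Alice must be indifferent between High and Low.
Alice's expected payoff from High is 10y + 9(1−y); from Low it is 11y + 3(1−y).
Setting these equal: y + 9 = 8y + 3, so y = 6/7.
Therefore Bob plays Low with probability 1 − 6/7 = 1/7.

1/7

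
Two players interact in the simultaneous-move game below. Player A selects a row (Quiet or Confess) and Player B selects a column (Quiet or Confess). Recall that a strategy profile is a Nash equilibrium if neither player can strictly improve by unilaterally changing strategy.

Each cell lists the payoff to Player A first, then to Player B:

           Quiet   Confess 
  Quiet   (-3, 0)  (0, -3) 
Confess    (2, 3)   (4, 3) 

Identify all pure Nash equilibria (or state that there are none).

(Quiet, Quiet): Player A prefers Confess (2 > -3) — not an equilibrium.
(Quiet, Confess): Player A prefers Confess (4 > 0); Player B prefers Quiet (0 > -3) — not an equilibrium.
(Confess, Quiet): Player A gets 2 ≥ -3 from Quiet, and Player B gets 3 ≥ 3 from Confess — Nash equilibrium.
(Confess, Confess): Player A gets 4 ≥ 0 from Quiet, and Player B gets 3 ≥ 3 from Quiet — Nash equilibrium.

(Confess, Quiet) and (Confess, Confess)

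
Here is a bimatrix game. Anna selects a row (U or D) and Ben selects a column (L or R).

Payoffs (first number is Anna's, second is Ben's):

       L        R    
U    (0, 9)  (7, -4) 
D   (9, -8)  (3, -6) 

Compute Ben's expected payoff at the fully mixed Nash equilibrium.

-86/15

First find p, the probability Anna plays U, from Ben's indifference between L and R: 9p − 8(1−p) = −4p − 6(1−p), giving p = 2/15.
Since Ben is indifferent in equilibrium, Ben's expected payoff equals the payoff from either column against (2/15, 13/15). Using L: 9(2/15) − 8(13/15) = -86/15.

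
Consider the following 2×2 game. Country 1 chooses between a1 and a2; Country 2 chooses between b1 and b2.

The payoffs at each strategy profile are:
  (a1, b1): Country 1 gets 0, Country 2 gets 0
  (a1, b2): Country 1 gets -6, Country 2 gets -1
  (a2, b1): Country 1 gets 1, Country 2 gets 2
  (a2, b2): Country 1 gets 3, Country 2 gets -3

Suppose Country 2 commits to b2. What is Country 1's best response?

a2

Against b2, Country 1 earns -6 from a1 and 3 from a2.
So a2 is the best response.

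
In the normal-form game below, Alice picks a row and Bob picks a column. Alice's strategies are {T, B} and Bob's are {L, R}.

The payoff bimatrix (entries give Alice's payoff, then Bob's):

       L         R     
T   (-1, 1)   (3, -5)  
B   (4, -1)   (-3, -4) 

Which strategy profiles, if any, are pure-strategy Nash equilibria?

(T, L): Alice prefers B (4 > -1) — not an equilibrium.
(T, R): Bob prefers L (1 > -5) — not an equilibrium.
(B, L): Alice gets 4 ≥ -1 from T, and Bob gets -1 ≥ -4 from R — Nash equilibrium.
(B, R): Alice prefers T (3 > -3); Bob prefers L (-1 > -4) — not an equilibrium.

(B, L)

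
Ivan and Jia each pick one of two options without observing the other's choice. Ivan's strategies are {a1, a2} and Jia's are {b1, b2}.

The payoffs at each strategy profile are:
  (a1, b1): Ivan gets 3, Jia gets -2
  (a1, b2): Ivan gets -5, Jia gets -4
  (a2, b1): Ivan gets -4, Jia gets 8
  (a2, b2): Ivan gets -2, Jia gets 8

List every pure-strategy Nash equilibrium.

(a1, b1): Ivan gets 3 ≥ -4 from a2, and Jia gets -2 ≥ -4 from b2 — Nash equilibrium.
(a1, b2): Ivan prefers a2 (-2 > -5); Jia prefers b1 (-2 > -4) — not an equilibrium.
(a2, b1): Ivan prefers a1 (3 > -4) — not an equilibrium.
(a2, b2): Ivan gets -2 ≥ -5 from a1, and Jia gets 8 ≥ 8 from b1 — Nash equilibrium.

(a1, b1) and (a2, b2)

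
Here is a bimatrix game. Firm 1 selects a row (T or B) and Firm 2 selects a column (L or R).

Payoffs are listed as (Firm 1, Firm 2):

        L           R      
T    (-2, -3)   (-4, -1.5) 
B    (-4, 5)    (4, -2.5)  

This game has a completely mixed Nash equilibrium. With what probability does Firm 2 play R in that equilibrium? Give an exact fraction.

1/5

Let c be the probability that Firm 2 plays L. In a completely mixed equilibrium, Firm 1 must be indifferent between T and B.
Firm 1's expected payoff from T is −2c − 4(1−c); from B it is −4c + 4(1−c).
Setting these equal: 2c − 4 = −8c + 4, so c = 4/5.
Therefore Firm 2 plays R with probability 1 − 4/5 = 1/5.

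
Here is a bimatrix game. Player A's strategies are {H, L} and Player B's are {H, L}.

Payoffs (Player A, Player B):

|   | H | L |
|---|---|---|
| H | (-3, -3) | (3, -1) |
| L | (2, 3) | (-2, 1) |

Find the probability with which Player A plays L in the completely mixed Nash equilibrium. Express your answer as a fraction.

1/2

Let x be the probability that Player A plays H. In a completely mixed equilibrium, Player B must be indifferent between H and L.
Player B's expected payoff from H is −3x + 3(1−x); from L it is −x + (1−x).
Setting these equal: −6x + 3 = −2x + 1, so x = 1/2.
Therefore Player A plays L with probability 1 − 1/2 = 1/2.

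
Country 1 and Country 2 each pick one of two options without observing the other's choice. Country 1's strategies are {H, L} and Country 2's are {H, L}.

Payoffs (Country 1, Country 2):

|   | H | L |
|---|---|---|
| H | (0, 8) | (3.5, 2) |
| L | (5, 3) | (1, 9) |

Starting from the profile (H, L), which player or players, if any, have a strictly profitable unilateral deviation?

Country 1 at (H, L) earns 3.5; deviating to L yields 1 — not better.
Country 2 earns 2; deviating to H yields 8 — a strict improvement.
Only Country 2 has a strictly profitable deviation.

Country 2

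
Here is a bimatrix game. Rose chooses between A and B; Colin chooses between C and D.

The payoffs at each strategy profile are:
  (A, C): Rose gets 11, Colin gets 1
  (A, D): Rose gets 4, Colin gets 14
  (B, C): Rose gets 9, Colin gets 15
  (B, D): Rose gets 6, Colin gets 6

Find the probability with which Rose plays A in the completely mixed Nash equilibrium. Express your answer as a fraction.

Let p be the probability that Rose plays A. In a completely mixed equilibrium, Colin must be indifferent between C and D.
Colin's expected payoff from C is p + 15(1−p); from D it is 14p + 6(1−p).
Setting these equal: −14p + 15 = 8p + 6, so p = 9/22.

9/22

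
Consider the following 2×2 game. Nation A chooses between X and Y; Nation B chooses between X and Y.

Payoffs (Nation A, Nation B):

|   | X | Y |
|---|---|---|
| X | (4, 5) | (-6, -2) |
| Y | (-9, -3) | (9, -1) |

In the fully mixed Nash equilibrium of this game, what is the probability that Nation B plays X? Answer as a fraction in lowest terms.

Let c be the probability that Nation B plays X. In a completely mixed equilibrium, Nation A must be indifferent between X and Y.
Nation A's expected payoff from X is 4c − 6(1−c); from Y it is −9c + 9(1−c).
Setting these equal: 10c − 6 = −18c + 9, so c = 15/28.

15/28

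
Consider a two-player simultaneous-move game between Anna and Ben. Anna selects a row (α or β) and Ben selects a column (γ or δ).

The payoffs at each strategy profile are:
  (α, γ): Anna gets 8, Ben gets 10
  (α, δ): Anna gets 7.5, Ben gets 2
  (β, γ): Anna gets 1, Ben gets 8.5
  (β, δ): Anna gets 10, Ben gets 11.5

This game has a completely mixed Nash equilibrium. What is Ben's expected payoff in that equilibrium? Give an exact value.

First find x, the probability Anna plays α, from Ben's indifference between γ and δ: 10x + 8.5(1−x) = 2x + 11.5(1−x), giving x = 3/11.
Since Ben is indifferent in equilibrium, Ben's expected payoff equals the payoff from either column against (3/11, 8/11). Using γ: 10(3/11) + 8.5(8/11) = 98/11.

98/11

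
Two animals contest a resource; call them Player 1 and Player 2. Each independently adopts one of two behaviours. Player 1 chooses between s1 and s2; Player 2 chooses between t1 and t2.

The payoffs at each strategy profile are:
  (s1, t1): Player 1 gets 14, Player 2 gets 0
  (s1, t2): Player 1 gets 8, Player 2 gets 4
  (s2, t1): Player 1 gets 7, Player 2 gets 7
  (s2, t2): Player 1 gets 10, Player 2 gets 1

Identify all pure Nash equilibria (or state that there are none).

(s1, t1): Player 2 prefers t2 (4 > 0) — not an equilibrium.
(s1, t2): Player 1 prefers s2 (10 > 8) — not an equilibrium.
(s2, t1): Player 1 prefers s1 (14 > 7) — not an equilibrium.
(s2, t2): Player 2 prefers t1 (7 > 1) — not an equilibrium.

none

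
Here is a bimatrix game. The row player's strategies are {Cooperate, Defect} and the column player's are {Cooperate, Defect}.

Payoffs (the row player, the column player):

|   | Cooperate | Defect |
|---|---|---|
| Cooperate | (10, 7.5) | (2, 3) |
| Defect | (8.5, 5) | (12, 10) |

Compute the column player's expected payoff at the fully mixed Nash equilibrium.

120/19

First find p, the probability the row player plays Cooperate, from the column player's indifference between Cooperate and Defect: 7.5p + 5(1−p) = 3p + 10(1−p), giving p = 10/19.
Since the column player is indifferent in equilibrium, the column player's expected payoff equals the payoff from either column against (10/19, 9/19). Using Cooperate: 7.5(10/19) + 5(9/19) = 120/19.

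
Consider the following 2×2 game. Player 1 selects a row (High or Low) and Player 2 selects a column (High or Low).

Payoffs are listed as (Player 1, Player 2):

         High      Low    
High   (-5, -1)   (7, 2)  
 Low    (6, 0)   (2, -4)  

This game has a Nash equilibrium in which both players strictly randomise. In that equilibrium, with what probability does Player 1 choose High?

4/7

Let r be the probability that Player 1 plays High. In a completely mixed equilibrium, Player 2 must be indifferent between High and Low.
Player 2's expected payoff from High is −r; from Low it is 2r − 4(1−r).
Setting these equal: −r = 6r − 4, so r = 4/7.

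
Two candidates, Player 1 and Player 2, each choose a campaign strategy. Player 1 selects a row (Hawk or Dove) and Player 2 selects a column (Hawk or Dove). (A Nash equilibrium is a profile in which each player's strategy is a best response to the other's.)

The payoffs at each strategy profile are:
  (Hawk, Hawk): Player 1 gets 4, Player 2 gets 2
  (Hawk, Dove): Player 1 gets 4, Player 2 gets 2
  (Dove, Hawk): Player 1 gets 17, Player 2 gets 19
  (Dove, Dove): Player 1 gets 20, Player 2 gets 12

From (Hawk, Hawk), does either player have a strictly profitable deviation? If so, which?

Player 1

Player 1 at (Hawk, Hawk) earns 4; deviating to Dove yields 17 — a strict improvement.
Player 2 earns 2; deviating to Dove yields 2 — not better.
Only Player 1 has a strictly profitable deviation.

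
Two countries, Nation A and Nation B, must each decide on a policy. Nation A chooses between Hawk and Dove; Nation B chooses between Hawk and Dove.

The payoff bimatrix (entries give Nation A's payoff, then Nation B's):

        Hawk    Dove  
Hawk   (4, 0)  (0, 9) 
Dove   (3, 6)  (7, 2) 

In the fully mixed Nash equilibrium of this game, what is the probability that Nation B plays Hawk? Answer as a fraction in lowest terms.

Let y be the probability that Nation B plays Hawk. In a completely mixed equilibrium, Nation A must be indifferent between Hawk and Dove.
Nation A's expected payoff from Hawk is 4y; from Dove it is 3y + 7(1−y).
Setting these equal: 4y = −4y + 7, so y = 7/8.

7/8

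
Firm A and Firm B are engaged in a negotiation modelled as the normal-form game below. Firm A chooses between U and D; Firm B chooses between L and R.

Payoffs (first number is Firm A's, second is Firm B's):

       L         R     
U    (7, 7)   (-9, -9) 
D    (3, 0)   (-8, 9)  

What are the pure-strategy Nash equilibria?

(U, L): Firm A gets 7 ≥ 3 from D, and Firm B gets 7 ≥ -9 from R — Nash equilibrium.
(U, R): Firm A prefers D (-8 > -9); Firm B prefers L (7 > -9) — not an equilibrium.
(D, L): Firm A prefers U (7 > 3); Firm B prefers R (9 > 0) — not an equilibrium.
(D, R): Firm A gets -8 ≥ -9 from U, and Firm B gets 9 ≥ 0 from L — Nash equilibrium.

(U, L) and (D, R)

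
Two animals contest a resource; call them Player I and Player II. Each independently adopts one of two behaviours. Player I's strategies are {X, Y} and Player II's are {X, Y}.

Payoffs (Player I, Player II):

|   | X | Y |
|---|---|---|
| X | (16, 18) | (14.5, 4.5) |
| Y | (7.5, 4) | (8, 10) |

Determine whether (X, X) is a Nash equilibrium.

Yes

At (X, X), Player I earns 16; switching to Y would give 7.5, so Player I has no profitable deviation.
Player II earns 18; switching to Y would give 4.5, so Player II has no profitable deviation.
Neither player can gain by a unilateral deviation, so this profile is a Nash equilibrium.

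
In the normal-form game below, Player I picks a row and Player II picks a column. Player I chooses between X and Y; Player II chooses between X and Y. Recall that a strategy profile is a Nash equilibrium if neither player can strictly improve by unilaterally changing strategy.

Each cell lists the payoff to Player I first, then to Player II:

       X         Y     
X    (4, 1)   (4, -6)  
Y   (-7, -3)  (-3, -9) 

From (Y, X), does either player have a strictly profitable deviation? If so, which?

Player I at (Y, X) earns -7; deviating to X yields 4 — a strict improvement.
Player II earns -3; deviating to Y yields -9 — not better.
Only Player I has a strictly profitable deviation.

Player I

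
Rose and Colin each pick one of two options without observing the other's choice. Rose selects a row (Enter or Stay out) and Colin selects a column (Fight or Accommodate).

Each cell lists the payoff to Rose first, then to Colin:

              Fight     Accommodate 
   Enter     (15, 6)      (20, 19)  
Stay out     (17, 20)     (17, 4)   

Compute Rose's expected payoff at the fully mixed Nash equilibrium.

First find y, the probability Colin plays Fight, from Rose's indifference between Enter and Stay out: 15y + 20(1−y) = 17y + 17(1−y), giving y = 3/5.
Since Rose is indifferent in equilibrium, Rose's expected payoff equals the payoff from either row against (3/5, 2/5). Using Enter: 15(3/5) + 20(2/5) = 17.

17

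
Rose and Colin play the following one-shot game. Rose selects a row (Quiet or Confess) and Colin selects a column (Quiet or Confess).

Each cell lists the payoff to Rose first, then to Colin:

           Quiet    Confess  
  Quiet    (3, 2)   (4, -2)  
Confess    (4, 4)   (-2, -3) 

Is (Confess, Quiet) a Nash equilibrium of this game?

Yes

At (Confess, Quiet), Rose earns 4; switching to Quiet would give 3, so Rose has no profitable deviation.
Colin earns 4; switching to Confess would give -3, so Colin has no profitable deviation.
Neither player can gain by a unilateral deviation, so this profile is a Nash equilibrium.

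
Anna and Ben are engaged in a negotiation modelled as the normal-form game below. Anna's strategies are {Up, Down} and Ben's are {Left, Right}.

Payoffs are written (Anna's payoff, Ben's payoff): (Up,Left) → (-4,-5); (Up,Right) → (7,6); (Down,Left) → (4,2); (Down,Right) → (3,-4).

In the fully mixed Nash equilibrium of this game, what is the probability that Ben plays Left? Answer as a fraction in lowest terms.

1/3

Let y be the probability that Ben plays Left. In a completely mixed equilibrium, Anna must be indifferent between Up and Down.
Anna's expected payoff from Up is −4y + 7(1−y); from Down it is 4y + 3(1−y).
Setting these equal: −11y + 7 = y + 3, so y = 1/3.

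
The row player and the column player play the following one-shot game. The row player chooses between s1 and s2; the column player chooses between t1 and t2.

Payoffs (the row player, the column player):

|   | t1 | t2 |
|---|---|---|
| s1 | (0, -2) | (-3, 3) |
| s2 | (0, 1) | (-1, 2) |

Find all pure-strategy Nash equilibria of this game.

(s1, t1): the column player prefers t2 (3 > -2) — not an equilibrium.
(s1, t2): the row player prefers s2 (-1 > -3) — not an equilibrium.
(s2, t1): the column player prefers t2 (2 > 1) — not an equilibrium.
(s2, t2): the row player gets -1 ≥ -3 from s1, and the column player gets 2 ≥ 1 from t1 — Nash equilibrium.

(s2, t2)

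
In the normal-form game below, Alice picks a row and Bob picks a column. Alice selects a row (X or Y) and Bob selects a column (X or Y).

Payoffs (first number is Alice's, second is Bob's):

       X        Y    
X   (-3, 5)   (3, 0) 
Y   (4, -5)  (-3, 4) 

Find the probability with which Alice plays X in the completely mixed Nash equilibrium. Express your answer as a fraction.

9/14

Let x be the probability that Alice plays X. In a completely mixed equilibrium, Bob must be indifferent between X and Y.
Bob's expected payoff from X is 5x − 5(1−x); from Y it is 4(1−x).
Setting these equal: 10x − 5 = −4x + 4, so x = 9/14.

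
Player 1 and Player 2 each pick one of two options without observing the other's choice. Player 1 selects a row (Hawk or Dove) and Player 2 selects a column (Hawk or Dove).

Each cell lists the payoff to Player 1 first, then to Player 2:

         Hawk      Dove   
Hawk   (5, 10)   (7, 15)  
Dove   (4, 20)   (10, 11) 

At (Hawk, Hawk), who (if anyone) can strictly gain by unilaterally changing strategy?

Player 1 at (Hawk, Hawk) earns 5; deviating to Dove yields 4 — not better.
Player 2 earns 10; deviating to Dove yields 15 — a strict improvement.
Only Player 2 has a strictly profitable deviation.

Player 2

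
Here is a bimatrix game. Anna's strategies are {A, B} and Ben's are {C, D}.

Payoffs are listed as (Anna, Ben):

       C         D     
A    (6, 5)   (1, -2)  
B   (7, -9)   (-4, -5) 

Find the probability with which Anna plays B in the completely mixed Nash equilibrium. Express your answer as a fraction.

Let x be the probability that Anna plays A. In a completely mixed equilibrium, Ben must be indifferent between C and D.
Ben's expected payoff from C is 5x − 9(1−x); from D it is −2x − 5(1−x).
Setting these equal: 14x − 9 = 3x − 5, so x = 4/11.
Therefore Anna plays B with probability 1 − 4/11 = 7/11.

7/11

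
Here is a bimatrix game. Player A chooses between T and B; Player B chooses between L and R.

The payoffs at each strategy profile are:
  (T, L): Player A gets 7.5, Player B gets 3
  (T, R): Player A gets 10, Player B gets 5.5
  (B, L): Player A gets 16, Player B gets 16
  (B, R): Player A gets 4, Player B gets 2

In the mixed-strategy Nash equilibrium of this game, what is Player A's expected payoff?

First find y, the probability Player B plays L, from Player A's indifference between T and B: 7.5y + 10(1−y) = 16y + 4(1−y), giving y = 12/29.
Since Player A is indifferent in equilibrium, Player A's expected payoff equals the payoff from either row against (12/29, 17/29). Using T: 7.5(12/29) + 10(17/29) = 260/29.

260/29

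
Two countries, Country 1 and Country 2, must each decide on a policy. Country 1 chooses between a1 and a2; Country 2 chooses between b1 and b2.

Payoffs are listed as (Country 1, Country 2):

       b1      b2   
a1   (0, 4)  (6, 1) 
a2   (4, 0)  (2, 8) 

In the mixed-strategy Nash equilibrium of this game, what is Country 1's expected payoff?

First find y, the probability Country 2 plays b1, from Country 1's indifference between a1 and a2: 6(1−y) = 4y + 2(1−y), giving y = 1/2.
Since Country 1 is indifferent in equilibrium, Country 1's expected payoff equals the payoff from either row against (1/2, 1/2). Using a1: 6(1/2) = 3.

3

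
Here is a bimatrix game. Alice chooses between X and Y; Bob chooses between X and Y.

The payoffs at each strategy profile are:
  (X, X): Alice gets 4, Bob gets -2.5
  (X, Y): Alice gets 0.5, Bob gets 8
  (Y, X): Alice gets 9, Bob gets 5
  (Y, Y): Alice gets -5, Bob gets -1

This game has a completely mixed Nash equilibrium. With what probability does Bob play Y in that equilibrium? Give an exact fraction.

Let y be the probability that Bob plays X. In a completely mixed equilibrium, Alice must be indifferent between X and Y.
Alice's expected payoff from X is 4y + 0.5(1−y); from Y it is 9y − 5(1−y).
Setting these equal: 3.5y + 0.5 = 14y − 5, so y = 11/21.
Therefore Bob plays Y with probability 1 − 11/21 = 10/21.

10/21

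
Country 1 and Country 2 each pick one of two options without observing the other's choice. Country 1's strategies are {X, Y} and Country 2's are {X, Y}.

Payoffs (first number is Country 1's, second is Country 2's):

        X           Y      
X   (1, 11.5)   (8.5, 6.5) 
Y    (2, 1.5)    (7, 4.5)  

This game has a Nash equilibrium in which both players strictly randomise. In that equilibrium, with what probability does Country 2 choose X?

3/5

Let y be the probability that Country 2 plays X. In a completely mixed equilibrium, Country 1 must be indifferent between X and Y.
Country 1's expected payoff from X is y + 8.5(1−y); from Y it is 2y + 7(1−y).
Setting these equal: −7.5y + 8.5 = −5y + 7, so y = 3/5.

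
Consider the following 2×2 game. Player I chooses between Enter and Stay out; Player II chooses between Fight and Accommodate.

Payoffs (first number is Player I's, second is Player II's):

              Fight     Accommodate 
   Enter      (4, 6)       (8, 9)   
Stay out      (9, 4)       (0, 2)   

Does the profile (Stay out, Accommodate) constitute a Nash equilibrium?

At (Stay out, Accommodate), Player I earns 0; switching to Enter would give 8, so Player I would deviate.
Player II earns 2; switching to Fight would give 4, so Player II would deviate.
Since at least one player can profitably deviate, this is not a Nash equilibrium.

No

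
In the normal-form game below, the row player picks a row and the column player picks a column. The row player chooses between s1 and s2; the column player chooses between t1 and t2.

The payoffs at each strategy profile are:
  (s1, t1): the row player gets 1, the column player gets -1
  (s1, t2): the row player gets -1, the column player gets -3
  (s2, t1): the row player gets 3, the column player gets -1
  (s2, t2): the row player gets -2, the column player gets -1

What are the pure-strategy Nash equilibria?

(s2, t1)

(s1, t1): the row player prefers s2 (3 > 1) — not an equilibrium.
(s1, t2): the column player prefers t1 (-1 > -3) — not an equilibrium.
(s2, t1): the row player gets 3 ≥ 1 from s1, and the column player gets -1 ≥ -1 from t2 — Nash equilibrium.
(s2, t2): the row player prefers s1 (-1 > -2) — not an equilibrium.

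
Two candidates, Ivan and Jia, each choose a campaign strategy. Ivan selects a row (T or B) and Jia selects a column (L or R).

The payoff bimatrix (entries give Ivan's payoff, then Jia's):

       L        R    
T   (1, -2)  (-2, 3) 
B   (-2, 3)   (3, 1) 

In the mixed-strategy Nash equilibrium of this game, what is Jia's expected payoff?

First find p, the probability Ivan plays T, from Jia's indifference between L and R: −2p + 3(1−p) = 3p + (1−p), giving p = 2/7.
Since Jia is indifferent in equilibrium, Jia's expected payoff equals the payoff from either column against (2/7, 5/7). Using L: −2(2/7) + 3(5/7) = 11/7.

11/7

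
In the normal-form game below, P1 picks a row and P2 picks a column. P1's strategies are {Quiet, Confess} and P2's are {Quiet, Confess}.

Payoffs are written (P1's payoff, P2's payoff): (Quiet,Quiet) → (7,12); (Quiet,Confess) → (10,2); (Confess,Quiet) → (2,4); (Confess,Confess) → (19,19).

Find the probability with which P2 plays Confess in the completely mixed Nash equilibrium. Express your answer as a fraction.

5/14

Let q be the probability that P2 plays Quiet. In a completely mixed equilibrium, P1 must be indifferent between Quiet and Confess.
P1's expected payoff from Quiet is 7q + 10(1−q); from Confess it is 2q + 19(1−q).
Setting these equal: −3q + 10 = −17q + 19, so q = 9/14.
Therefore P2 plays Confess with probability 1 − 9/14 = 5/14.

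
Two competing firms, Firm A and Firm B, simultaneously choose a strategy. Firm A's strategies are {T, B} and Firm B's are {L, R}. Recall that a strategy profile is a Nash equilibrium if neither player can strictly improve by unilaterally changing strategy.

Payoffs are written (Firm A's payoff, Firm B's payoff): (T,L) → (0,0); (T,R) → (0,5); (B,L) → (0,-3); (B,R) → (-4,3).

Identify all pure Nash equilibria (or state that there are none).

(T, R)

(T, L): Firm B prefers R (5 > 0) — not an equilibrium.
(T, R): Firm A gets 0 ≥ -4 from B, and Firm B gets 5 ≥ 0 from L — Nash equilibrium.
(B, L): Firm B prefers R (3 > -3) — not an equilibrium.
(B, R): Firm A prefers T (0 > -4) — not an equilibrium.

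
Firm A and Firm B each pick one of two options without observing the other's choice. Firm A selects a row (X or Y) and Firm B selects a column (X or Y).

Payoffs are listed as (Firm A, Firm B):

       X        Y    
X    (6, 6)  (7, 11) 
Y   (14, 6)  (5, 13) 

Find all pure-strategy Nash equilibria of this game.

(X, X): Firm A prefers Y (14 > 6); Firm B prefers Y (11 > 6) — not an equilibrium.
(X, Y): Firm A gets 7 ≥ 5 from Y, and Firm B gets 11 ≥ 6 from X — Nash equilibrium.
(Y, X): Firm B prefers Y (13 > 6) — not an equilibrium.
(Y, Y): Firm A prefers X (7 > 5) — not an equilibrium.

(X, Y)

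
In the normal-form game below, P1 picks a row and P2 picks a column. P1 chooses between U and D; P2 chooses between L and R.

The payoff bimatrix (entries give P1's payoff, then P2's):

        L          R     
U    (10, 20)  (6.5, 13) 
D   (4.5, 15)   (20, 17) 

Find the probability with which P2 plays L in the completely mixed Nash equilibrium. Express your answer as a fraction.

27/38

Let q be the probability that P2 plays L. In a completely mixed equilibrium, P1 must be indifferent between U and D.
P1's expected payoff from U is 10q + 6.5(1−q); from D it is 4.5q + 20(1−q).
Setting these equal: 3.5q + 6.5 = −15.5q + 20, so q = 27/38.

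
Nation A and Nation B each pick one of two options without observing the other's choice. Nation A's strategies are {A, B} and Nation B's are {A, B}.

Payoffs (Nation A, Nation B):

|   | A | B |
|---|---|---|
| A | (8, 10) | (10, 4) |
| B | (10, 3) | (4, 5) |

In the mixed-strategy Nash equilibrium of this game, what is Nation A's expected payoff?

17/2

First find y, the probability Nation B plays A, from Nation A's indifference between A and B: 8y + 10(1−y) = 10y + 4(1−y), giving y = 3/4.
Since Nation A is indifferent in equilibrium, Nation A's expected payoff equals the payoff from either row against (3/4, 1/4). Using A: 8(3/4) + 10(1/4) = 17/2.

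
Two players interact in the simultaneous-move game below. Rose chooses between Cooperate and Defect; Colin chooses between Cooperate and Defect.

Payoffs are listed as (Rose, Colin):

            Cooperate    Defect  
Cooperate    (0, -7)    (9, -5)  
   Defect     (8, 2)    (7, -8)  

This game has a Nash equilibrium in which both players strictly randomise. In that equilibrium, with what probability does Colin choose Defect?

Let c be the probability that Colin plays Cooperate. In a completely mixed equilibrium, Rose must be indifferent between Cooperate and Defect.
Rose's expected payoff from Cooperate is 9(1−c); from Defect it is 8c + 7(1−c).
Setting these equal: −9c + 9 = c + 7, so c = 1/5.
Therefore Colin plays Defect with probability 1 − 1/5 = 4/5.

4/5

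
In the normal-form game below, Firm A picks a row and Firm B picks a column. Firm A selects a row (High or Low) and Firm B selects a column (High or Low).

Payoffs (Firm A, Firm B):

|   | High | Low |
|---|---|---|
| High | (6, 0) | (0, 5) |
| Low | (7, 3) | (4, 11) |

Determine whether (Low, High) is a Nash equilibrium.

No

At (Low, High), Firm A earns 7; switching to High would give 6, so Firm A has no profitable deviation.
Firm B earns 3; switching to Low would give 11, so Firm B would deviate.
Since at least one player can profitably deviate, this is not a Nash equilibrium.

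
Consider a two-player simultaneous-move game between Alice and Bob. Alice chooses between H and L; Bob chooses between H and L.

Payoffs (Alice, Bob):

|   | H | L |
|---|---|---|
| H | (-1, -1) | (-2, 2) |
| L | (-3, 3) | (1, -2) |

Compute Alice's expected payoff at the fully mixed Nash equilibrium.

-7/5

First find q, the probability Bob plays H, from Alice's indifference between H and L: −q − 2(1−q) = −3q + (1−q), giving q = 3/5.
Since Alice is indifferent in equilibrium, Alice's expected payoff equals the payoff from either row against (3/5, 2/5). Using H: −(3/5) − 2(2/5) = -7/5.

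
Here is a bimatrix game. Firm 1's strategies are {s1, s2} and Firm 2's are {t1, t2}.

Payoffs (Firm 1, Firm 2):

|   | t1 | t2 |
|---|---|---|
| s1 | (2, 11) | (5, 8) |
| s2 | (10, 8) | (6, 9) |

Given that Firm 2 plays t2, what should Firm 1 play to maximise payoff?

s2

Against t2, Firm 1 earns 5 from s1 and 6 from s2.
So s2 is the best response.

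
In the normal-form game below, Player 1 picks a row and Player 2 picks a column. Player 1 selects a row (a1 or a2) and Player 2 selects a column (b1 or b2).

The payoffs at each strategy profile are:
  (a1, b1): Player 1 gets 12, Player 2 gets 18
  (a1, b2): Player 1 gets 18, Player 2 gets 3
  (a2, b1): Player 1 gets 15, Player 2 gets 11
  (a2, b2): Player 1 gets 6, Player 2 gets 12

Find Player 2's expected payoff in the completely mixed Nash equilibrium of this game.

First find x, the probability Player 1 plays a1, from Player 2's indifference between b1 and b2: 18x + 11(1−x) = 3x + 12(1−x), giving x = 1/16.
Since Player 2 is indifferent in equilibrium, Player 2's expected payoff equals the payoff from either column against (1/16, 15/16). Using b1: 18(1/16) + 11(15/16) = 183/16.

183/16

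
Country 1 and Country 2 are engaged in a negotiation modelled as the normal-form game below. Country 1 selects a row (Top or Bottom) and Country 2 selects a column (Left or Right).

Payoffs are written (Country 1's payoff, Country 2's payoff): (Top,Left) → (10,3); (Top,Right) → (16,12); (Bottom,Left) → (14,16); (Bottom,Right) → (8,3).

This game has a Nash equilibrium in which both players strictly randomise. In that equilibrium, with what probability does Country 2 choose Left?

2/3

Let y be the probability that Country 2 plays Left. In a completely mixed equilibrium, Country 1 must be indifferent between Top and Bottom.
Country 1's expected payoff from Top is 10y + 16(1−y); from Bottom it is 14y + 8(1−y).
Setting these equal: −6y + 16 = 6y + 8, so y = 2/3.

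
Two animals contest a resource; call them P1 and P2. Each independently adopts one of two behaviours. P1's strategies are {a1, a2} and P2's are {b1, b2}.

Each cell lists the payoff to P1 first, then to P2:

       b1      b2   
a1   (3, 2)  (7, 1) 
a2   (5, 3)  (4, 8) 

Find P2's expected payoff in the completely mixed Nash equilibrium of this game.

First find p, the probability P1 plays a1, from P2's indifference between b1 and b2: 2p + 3(1−p) = p + 8(1−p), giving p = 5/6.
Since P2 is indifferent in equilibrium, P2's expected payoff equals the payoff from either column against (5/6, 1/6). Using b1: 2(5/6) + 3(1/6) = 13/6.

13/6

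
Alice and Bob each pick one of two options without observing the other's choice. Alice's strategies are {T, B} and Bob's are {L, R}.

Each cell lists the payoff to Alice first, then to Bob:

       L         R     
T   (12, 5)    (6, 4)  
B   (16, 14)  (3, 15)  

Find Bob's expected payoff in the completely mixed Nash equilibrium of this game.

19/2

First find p, the probability Alice plays T, from Bob's indifference between L and R: 5p + 14(1−p) = 4p + 15(1−p), giving p = 1/2.
Since Bob is indifferent in equilibrium, Bob's expected payoff equals the payoff from either column against (1/2, 1/2). Using L: 5(1/2) + 14(1/2) = 19/2.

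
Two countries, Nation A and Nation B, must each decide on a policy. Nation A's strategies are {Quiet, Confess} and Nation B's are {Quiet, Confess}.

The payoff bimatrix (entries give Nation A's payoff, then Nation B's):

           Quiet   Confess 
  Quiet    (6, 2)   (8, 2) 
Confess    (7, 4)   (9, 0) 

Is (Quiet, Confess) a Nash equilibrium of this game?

At (Quiet, Confess), Nation A earns 8; switching to Confess would give 9, so Nation A would deviate.
Nation B earns 2; switching to Quiet would give 2, so Nation B has no profitable deviation.
Since at least one player can profitably deviate, this is not a Nash equilibrium.

No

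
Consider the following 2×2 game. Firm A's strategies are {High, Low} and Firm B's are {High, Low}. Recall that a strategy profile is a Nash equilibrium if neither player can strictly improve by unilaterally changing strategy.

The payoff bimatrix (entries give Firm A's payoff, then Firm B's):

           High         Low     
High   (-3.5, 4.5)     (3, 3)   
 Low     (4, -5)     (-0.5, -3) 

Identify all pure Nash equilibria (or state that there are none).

(High, High): Firm A prefers Low (4 > -3.5) — not an equilibrium.
(High, Low): Firm B prefers High (4.5 > 3) — not an equilibrium.
(Low, High): Firm B prefers Low (-3 > -5) — not an equilibrium.
(Low, Low): Firm A prefers High (3 > -0.5) — not an equilibrium.

none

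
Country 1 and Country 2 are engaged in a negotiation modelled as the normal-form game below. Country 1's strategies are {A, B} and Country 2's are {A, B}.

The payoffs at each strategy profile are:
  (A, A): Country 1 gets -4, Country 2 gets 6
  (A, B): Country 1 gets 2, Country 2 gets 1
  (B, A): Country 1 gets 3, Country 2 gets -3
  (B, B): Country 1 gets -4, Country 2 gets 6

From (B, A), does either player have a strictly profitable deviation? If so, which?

Country 2

Country 1 at (B, A) earns 3; deviating to A yields -4 — not better.
Country 2 earns -3; deviating to B yields 6 — a strict improvement.
Only Country 2 has a strictly profitable deviation.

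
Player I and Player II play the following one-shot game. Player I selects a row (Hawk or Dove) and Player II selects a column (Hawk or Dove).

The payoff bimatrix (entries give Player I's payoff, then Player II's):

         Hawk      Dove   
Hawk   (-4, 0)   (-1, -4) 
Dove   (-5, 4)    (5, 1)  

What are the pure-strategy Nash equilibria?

(Hawk, Hawk)

(Hawk, Hawk): Player I gets -4 ≥ -5 from Dove, and Player II gets 0 ≥ -4 from Dove — Nash equilibrium.
(Hawk, Dove): Player I prefers Dove (5 > -1); Player II prefers Hawk (0 > -4) — not an equilibrium.
(Dove, Hawk): Player I prefers Hawk (-4 > -5) — not an equilibrium.
(Dove, Dove): Player II prefers Hawk (4 > 1) — not an equilibrium.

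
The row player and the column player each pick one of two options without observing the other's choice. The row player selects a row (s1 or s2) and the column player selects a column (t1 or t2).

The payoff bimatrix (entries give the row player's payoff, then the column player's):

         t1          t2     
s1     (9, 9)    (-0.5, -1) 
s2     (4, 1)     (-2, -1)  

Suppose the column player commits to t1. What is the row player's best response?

s1

Against t1, the row player earns 9 from s1 and 4 from s2.
So s1 is the best response.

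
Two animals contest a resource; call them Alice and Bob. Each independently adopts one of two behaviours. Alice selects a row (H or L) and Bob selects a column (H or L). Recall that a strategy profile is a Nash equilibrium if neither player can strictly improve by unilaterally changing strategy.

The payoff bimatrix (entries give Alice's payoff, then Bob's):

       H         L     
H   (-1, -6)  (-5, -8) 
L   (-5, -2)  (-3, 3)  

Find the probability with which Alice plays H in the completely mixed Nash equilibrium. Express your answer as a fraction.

Let r be the probability that Alice plays H. In a completely mixed equilibrium, Bob must be indifferent between H and L.
Bob's expected payoff from H is −6r − 2(1−r); from L it is −8r + 3(1−r).
Setting these equal: −4r − 2 = −11r + 3, so r = 5/7.

5/7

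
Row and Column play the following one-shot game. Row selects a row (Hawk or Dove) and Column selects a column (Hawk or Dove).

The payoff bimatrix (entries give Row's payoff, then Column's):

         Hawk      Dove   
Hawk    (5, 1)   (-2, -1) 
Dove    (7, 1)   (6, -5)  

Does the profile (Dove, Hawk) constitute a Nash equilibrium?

Yes

At (Dove, Hawk), Row earns 7; switching to Hawk would give 5, so Row has no profitable deviation.
Column earns 1; switching to Dove would give -5, so Column has no profitable deviation.
Neither player can gain by a unilateral deviation, so this profile is a Nash equilibrium.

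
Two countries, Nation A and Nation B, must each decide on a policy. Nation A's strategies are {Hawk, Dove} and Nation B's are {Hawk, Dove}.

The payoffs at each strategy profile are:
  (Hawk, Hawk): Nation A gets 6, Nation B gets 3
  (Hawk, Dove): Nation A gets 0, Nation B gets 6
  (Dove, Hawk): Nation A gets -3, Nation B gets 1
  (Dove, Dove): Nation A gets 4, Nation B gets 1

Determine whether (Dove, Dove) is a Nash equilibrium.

At (Dove, Dove), Nation A earns 4; switching to Hawk would give 0, so Nation A has no profitable deviation.
Nation B earns 1; switching to Hawk would give 1, so Nation B has no profitable deviation.
Neither player can gain by a unilateral deviation, so this profile is a Nash equilibrium.

Yes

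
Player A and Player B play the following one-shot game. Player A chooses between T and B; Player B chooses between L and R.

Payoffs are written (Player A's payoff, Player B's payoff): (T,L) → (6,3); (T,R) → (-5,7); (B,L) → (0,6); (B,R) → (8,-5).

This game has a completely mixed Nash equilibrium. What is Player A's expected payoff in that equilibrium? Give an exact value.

First find y, the probability Player B plays L, from Player A's indifference between T and B: 6y − 5(1−y) = 8(1−y), giving y = 13/19.
Since Player A is indifferent in equilibrium, Player A's expected payoff equals the payoff from either row against (13/19, 6/19). Using T: 6(13/19) − 5(6/19) = 48/19.

48/19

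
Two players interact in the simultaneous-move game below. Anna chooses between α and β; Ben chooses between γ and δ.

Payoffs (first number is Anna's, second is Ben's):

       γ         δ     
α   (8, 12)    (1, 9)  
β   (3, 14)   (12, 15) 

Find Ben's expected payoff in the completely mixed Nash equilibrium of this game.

27/2

First find x, the probability Anna plays α, from Ben's indifference between γ and δ: 12x + 14(1−x) = 9x + 15(1−x), giving x = 1/4.
Since Ben is indifferent in equilibrium, Ben's expected payoff equals the payoff from either column against (1/4, 3/4). Using γ: 12(1/4) + 14(3/4) = 27/2.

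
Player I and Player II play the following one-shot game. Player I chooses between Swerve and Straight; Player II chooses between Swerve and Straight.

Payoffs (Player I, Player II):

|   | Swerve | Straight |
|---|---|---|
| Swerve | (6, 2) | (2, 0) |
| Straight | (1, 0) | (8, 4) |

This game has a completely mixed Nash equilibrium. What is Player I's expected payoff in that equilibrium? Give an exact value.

46/11

First find y, the probability Player II plays Swerve, from Player I's indifference between Swerve and Straight: 6y + 2(1−y) = y + 8(1−y), giving y = 6/11.
Since Player I is indifferent in equilibrium, Player I's expected payoff equals the payoff from either row against (6/11, 5/11). Using Swerve: 6(6/11) + 2(5/11) = 46/11.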